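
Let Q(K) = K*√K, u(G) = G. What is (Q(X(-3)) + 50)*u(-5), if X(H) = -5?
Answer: -250 + 25*I*√5 ≈ -250.0 + 55.902*I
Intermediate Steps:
Q(K) = K^(3/2)
(Q(X(-3)) + 50)*u(-5) = ((-5)^(3/2) + 50)*(-5) = (-5*I*√5 + 50)*(-5) = (50 - 5*I*√5)*(-5) = -250 + 25*I*√5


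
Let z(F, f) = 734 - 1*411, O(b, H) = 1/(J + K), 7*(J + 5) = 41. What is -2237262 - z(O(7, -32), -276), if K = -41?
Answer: -2237585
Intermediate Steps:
J = 6/7 (J = -5 + (1/7)*41 = -5 + 41/7 = 6/7 ≈ 0.85714)
O(b, H) = -7/281 (O(b, H) = 1/(6/7 - 41) = 1/(-281/7) = -7/281)
z(F, f) = 323 (z(F, f) = 734 - 411 = 323)
-2237262 - z(O(7, -32), -276) = -2237262 - 1*323 = -2237262 - 323 = -2237585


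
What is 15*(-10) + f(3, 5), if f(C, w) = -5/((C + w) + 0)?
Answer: -1205/8 ≈ -150.63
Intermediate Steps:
f(C, w) = -5/(C + w)
15*(-10) + f(3, 5) = 15*(-10) - 5/(3 + 5) = -150 - 5/8 = -1205/8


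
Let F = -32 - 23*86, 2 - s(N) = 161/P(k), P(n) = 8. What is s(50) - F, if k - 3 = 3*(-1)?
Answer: 15935/8 ≈ 1991.9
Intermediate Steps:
k = 0 (k = 3 + 3*(-1) = 3 - 3 = 0)
s(N) = -145/8 (s(N) = 2 - 161/8 = -145/8)
F = -2010 (F = -32 - 1978 = -2010)
s(50) - F = -145/8 - 1*(-2010) = -145/8 + 2010 = 15935/8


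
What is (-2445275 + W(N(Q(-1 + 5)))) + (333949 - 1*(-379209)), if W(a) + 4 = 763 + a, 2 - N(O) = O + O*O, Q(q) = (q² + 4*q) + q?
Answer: -1732688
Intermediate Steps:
Q(q) = q² + 5*q
N(O) = 2 - O - O² (N(O) = 2 - (O + O*O) = 2 - (O + O²) = 2 + (-O - O²) = 2 - O - O²)
W(a) = 759 + a (W(a) = -4 + (763 + a) = 759 + a)
(-2445275 + W(N(Q(-1 + 5)))) + (333949 - 1*(-379209)) = (-2445275 + (759 + (2 - (-1 + 5)*(5 + (-1 + 5)) - ((-1 + 5)*(5 + (-1 + 5)))²))) + (333949 - 1*(-379209)) = (-2445275 + (759 + (2 - 4*(5 + 4) - (4*(5 + 4))²))) + (333949 + 379209) = (-2445275 + (759 + (2 - 4*9 - (4*9)²))) + 713158 = (-2445275 + (759 + (2 - 1*36 - 1*36²))) + 713158 = (-2445275 + (759 + (2 - 36 - 1*1296))) + 713158 = (-2445275 + (759 + (2 - 36 - 1296))) + 713158 = (-2445275 + (759 - 1330)) + 713158 = (-2445275 - 571) + 713158 = -2445846 + 713158 = -1732688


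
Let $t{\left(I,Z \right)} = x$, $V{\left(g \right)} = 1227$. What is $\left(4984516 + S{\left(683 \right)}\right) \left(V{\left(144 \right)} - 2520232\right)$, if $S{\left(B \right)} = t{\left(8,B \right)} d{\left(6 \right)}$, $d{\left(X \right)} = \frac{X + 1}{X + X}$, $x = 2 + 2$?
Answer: $- \frac{37668079812775}{3} \approx -1.2556 \cdot 10^{13}$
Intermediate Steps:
$x = 4$
$t{\left(I,Z \right)} = 4$
$d{\left(X \right)} = \frac{1 + X}{2 X}$
$S{\left(B \right)} = \frac{7}{3}$ ($S{\left(B \right)} = 4 \frac{1 + 6}{2 \cdot 6} = 4 \cdot \frac{1}{2} \cdot \frac{1}{6} \cdot 7 = 4 \cdot \frac{7}{12} = \frac{7}{3}$)
$\left(4984516 + S{\left(683 \right)}\right) \left(V{\left(144 \right)} - 2520232\right) = \left(4984516 + \frac{7}{3}\right) \left(1227 - 2520232\right) = \frac{14953555}{3} \left(-2519005\right) = - \frac{37668079812775}{3}$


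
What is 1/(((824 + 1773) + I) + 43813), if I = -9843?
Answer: 1/36567 ≈ 2.7347e-5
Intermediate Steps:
1/(((824 + 1773) + I) + 43813) = 1/(((824 + 1773) - 9843) + 43813) = 1/((2597 - 9843) + 43813) = 1/(-7246 + 43813) = 1/36567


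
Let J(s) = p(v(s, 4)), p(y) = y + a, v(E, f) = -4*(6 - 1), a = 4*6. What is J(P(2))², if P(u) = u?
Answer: 16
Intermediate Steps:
a = 24
v(E, f) = -20 (v(E, f) = -4*5 = -20)
p(y) = 24 + y (p(y) = y + 24 = 24 + y)
J(s) = 4 (J(s) = 24 - 20 = 4)
J(P(2))² = 4² = 16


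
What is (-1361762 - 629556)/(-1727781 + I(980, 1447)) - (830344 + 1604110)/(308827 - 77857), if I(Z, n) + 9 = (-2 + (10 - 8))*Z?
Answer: -12487635194/1330225521 ≈ -9.3876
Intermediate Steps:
I(Z, n) = -9 (I(Z, n) = -9 + (-2 + (10 - 8))*Z = -9 + (-2 + 2)*Z = -9 + 0*Z = -9 + 0 = -9)
(-1361762 - 629556)/(-1727781 + I(980, 1447)) - (830344 + 1604110)/(308827 - 77857) = (-1361762 - 629556)/(-1727781 - 9) - (830344 + 1604110)/(308827 - 77857) = -1991318/(-1727790) - 2434454/230970 = -1991318*(-1/1727790) - 2434454/230970 = 995659/863895 - 1*1217227/115485 = 995659/863895 - 1217227/115485 = -12487635194/1330225521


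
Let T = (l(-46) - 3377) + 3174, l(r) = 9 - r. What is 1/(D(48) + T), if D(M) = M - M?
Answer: -1/148 ≈ -0.0067568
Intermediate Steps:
D(M) = 0
T = -148 (T = ((9 - 1*(-46)) - 3377) + 3174 = ((9 + 46) - 3377) + 3174 = (55 - 3377) + 3174 = -3322 + 3174 = -148)
1/(D(48) + T) = 1/(0 - 148) = 1/(-148) = -1/148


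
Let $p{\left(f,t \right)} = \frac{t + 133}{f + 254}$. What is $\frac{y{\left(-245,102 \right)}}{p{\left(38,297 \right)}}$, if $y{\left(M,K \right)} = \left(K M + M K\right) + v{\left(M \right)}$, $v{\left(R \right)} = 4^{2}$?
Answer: $- \frac{7294744}{215} \approx -33929.0$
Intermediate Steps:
$p{\left(f,t \right)} = \frac{133 + t}{254 + f}$
$v{\left(R \right)} = 16$
$y{\left(M,K \right)} = 16 + 2 K M$ ($y{\left(M,K \right)} = \left(K M + M K\right) + 16 = \left(K M + K M\right) + 16 = 2 K M + 16 = 16 + 2 K M$)
$\frac{y{\left(-245,102 \right)}}{p{\left(38,297 \right)}} = \frac{16 + 2 \cdot 102 \left(-245\right)}{\frac{1}{254 + 38} \left(133 + 297\right)} = \frac{16 - 49980}{\frac{1}{292} \cdot 430} = - \frac{49964}{\frac{1}{292} \cdot 430} = - \frac{49964}{\frac{215}{146}} = \left(-49964\right) \frac{146}{215} = - \frac{7294744}{215}$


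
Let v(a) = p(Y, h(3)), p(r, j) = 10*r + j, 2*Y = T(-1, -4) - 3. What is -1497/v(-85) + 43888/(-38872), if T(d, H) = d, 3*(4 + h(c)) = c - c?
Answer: 2380753/38872 ≈ 61.246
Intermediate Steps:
h(c) = -4 (h(c) = -4 + (c - c)/3 = -4 + (⅓)*0 = -4 + 0 = -4)
Y = -2 (Y = (-1 - 3)/2 = (½)*(-4) = -2)
p(r, j) = j + 10*r
v(a) = -24 (v(a) = -4 + 10*(-2) = -4 - 20 = -24)
-1497/v(-85) + 43888/(-38872) = -1497/(-24) + 43888/(-38872) = -1497*(-1/24) + 43888*(-1/38872) = 499/8 - 5486/4859 = 2380753/38872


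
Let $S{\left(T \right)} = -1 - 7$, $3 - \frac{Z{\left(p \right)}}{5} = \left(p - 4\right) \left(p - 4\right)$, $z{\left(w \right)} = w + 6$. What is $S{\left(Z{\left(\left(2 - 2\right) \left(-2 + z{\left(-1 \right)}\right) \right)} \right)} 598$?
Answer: $-4784$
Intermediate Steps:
$z{\left(w \right)} = 6 + w$
$Z{\left(p \right)} = 15 - 5 \left(-4 + p\right)^{2}$ ($Z{\left(p \right)} = 15 - 5 \left(p - 4\right) \left(p - 4\right) = 15 - 5 \left(-4 + p\right) \left(-4 + p\right) = 15 - 5 \left(-4 + p\right)^{2}$)
$S{\left(T \right)} = -8$
$S{\left(Z{\left(\left(2 - 2\right) \left(-2 + z{\left(-1 \right)}\right) \right)} \right)} 598 = \left(-8\right) 598 = -4784$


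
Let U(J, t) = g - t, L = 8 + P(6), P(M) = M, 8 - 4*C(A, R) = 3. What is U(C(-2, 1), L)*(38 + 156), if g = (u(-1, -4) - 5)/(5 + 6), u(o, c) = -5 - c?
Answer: -31040/11 ≈ -2821.8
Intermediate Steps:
C(A, R) = 5/4 (C(A, R) = 2 - 1/4*3 = 2 - 3/4 = 5/4)
g = -6/11 (g = ((-5 - 1*(-4)) - 5)/(5 + 6) = ((-5 + 4) - 5)/11 = (-1 - 5)*(1/11) = -6*1/11 = -6/11 ≈ -0.54545)
L = 14 (L = 8 + 6 = 14)
U(J, t) = -6/11 - t
U(C(-2, 1), L)*(38 + 156) = (-6/11 - 1*14)*(38 + 156) = (-6/11 - 14)*194 = -160/11*194 = -31040/11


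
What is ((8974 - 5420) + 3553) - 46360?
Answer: -39253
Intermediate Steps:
((8974 - 5420) + 3553) - 46360 = (3554 + 3553) - 46360 = 7107 - 46360 = -39253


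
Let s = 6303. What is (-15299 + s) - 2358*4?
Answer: -18428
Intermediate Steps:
(-15299 + s) - 2358*4 = (-15299 + 6303) - 2358*4 = -8996 - 9432 = -18428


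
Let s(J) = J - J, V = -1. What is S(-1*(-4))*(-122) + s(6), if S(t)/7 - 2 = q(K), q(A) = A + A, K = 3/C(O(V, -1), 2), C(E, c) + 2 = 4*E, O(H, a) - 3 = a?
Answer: -2562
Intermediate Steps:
O(H, a) = 3 + a
s(J) = 0
C(E, c) = -2 + 4*E
K = ½ (K = 3/(-2 + 4*(3 - 1)) = 3/(-2 + 4*2) = 3/(-2 + 8) = 3/6 = 3*(⅙) = ½ ≈ 0.50000)
q(A) = 2*A
S(t) = 21 (S(t) = 14 + 7*(2*(½)) = 14 + 7*1 = 14 + 7 = 21)
S(-1*(-4))*(-122) + s(6) = 21*(-122) + 0 = -2562 + 0 = -2562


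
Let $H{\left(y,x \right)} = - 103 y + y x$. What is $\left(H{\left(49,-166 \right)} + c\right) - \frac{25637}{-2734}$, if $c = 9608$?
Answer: $- \frac{9742945}{2734} \approx -3563.6$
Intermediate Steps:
$H{\left(y,x \right)} = - 103 y + x y$
$\left(H{\left(49,-166 \right)} + c\right) - \frac{25637}{-2734} = \left(49 \left(-103 - 166\right) + 9608\right) - \frac{25637}{-2734} = \left(49 \left(-269\right) + 9608\right) - - \frac{25637}{2734} = \left(-13181 + 9608\right) + \frac{25637}{2734} = -3573 + \frac{25637}{2734} = - \frac{9742945}{2734}$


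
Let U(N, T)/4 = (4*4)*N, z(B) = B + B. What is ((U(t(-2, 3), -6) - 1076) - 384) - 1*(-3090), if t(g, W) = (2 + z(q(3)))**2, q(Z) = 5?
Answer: 10846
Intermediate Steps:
z(B) = 2*B
t(g, W) = 144 (t(g, W) = (2 + 2*5)**2 = (2 + 10)**2 = 12**2 = 144)
U(N, T) = 64*N (U(N, T) = 4*((4*4)*N) = 4*(16*N) = 64*N)
((U(t(-2, 3), -6) - 1076) - 384) - 1*(-3090) = ((64*144 - 1076) - 384) - 1*(-3090) = ((9216 - 1076) - 384) + 3090 = (8140 - 384) + 3090 = 7756 + 3090 = 10846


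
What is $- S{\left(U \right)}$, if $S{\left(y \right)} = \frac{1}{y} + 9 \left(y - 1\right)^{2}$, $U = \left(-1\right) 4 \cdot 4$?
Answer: $- \frac{41615}{16} \approx -2600.9$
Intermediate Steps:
$U = -16$ ($U = \left(-4\right) 4 = -16$)
$S{\left(y \right)} = \frac{1}{y} + 9 \left(-1 + y\right)^{2}$
$- S{\left(U \right)} = - (\frac{1}{-16} + 9 \left(-1 - 16\right)^{2}) = - (- \frac{1}{16} + 9 \left(-17\right)^{2}) = - (- \frac{1}{16} + 9 \cdot 289) = - (- \frac{1}{16} + 2601) = \left(-1\right) \frac{41615}{16} = - \frac{41615}{16}$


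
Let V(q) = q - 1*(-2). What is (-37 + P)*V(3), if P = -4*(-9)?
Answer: -5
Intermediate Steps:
P = 36
V(q) = 2 + q (V(q) = q + 2 = 2 + q)
(-37 + P)*V(3) = (-37 + 36)*(2 + 3) = -1*5 = -5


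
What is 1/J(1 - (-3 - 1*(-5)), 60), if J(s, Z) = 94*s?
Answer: -1/94 ≈ -0.010638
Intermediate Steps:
1/J(1 - (-3 - 1*(-5)), 60) = 1/(94*(1 - (-3 - 1*(-5)))) = 1/(94*(1 - (-3 + 5))) = 1/(94*(1 - 1*2)) = 1/(94*(1 - 2)) = 1/(94*(-1)) = 1/(-94) = -1/94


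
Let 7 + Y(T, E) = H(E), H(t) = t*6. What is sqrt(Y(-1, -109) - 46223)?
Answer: 2*I*sqrt(11721) ≈ 216.53*I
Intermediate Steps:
H(t) = 6*t
Y(T, E) = -7 + 6*E
sqrt(Y(-1, -109) - 46223) = sqrt((-7 + 6*(-109)) - 46223) = sqrt((-7 - 654) - 46223) = sqrt(-661 - 46223) = sqrt(-46884) = 2*I*sqrt(11721)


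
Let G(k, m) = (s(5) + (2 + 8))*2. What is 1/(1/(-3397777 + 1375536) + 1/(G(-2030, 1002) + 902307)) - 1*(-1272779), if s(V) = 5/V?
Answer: 3250127174737/1119912 ≈ 2.9021e+6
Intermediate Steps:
G(k, m) = 22 (G(k, m) = (5/5 + (2 + 8))*2 = (5*(⅕) + 10)*2 = (1 + 10)*2 = 11*2 = 22)
1/(1/(-3397777 + 1375536) + 1/(G(-2030, 1002) + 902307)) - 1*(-1272779) = 1/(1/(-3397777 + 1375536) + 1/(22 + 902307)) - 1*(-1272779) = 1/(1/(-2022241) + 1/902329) + 1272779 = 1/(-1/2022241 + 1/902329) + 1272779 = 1/(1119912/1824726699289) + 1272779 = 1824726699289/1119912 + 1272779 = 3250127174737/1119912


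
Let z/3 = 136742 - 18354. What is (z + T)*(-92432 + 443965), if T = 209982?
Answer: 198667468818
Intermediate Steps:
z = 355164 (z = 3*(136742 - 18354) = 3*118388 = 355164)
(z + T)*(-92432 + 443965) = (355164 + 209982)*(-92432 + 443965) = 565146*351533 = 198667468818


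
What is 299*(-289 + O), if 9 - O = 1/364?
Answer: -2344183/28 ≈ -83721.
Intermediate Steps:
O = 3275/364 (O = 9 - 1/364 = 3275/364 ≈ 8.9973)
299*(-289 + O) = 299*(-289 + 3275/364) = 299*(-101921/364) = -2344183/28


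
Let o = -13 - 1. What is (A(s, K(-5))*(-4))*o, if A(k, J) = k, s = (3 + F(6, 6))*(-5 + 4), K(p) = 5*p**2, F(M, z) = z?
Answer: -504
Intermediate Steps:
s = -9 (s = (3 + 6)*(-5 + 4) = 9*(-1) = -9)
o = -14
(A(s, K(-5))*(-4))*o = -9*(-4)*(-14) = 36*(-14) = -504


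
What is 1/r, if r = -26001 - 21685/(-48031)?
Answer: -48031/1248832346 ≈ -3.8461e-5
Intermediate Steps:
r = -1248832346/48031 (r = -26001 - 21685*(-1/48031) = -26001 + 21685/48031 = -1248832346/48031 ≈ -26001.)
1/r = 1/(-1248832346/48031) = -48031/1248832346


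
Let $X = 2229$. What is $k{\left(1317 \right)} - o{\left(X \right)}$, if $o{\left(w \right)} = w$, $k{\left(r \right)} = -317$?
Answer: $-2546$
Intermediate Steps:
$k{\left(1317 \right)} - o{\left(X \right)} = -317 - 2229 = -2546$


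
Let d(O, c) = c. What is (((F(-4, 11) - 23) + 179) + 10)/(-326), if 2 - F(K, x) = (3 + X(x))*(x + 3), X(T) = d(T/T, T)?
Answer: 14/163 ≈ 0.085890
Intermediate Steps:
X(T) = T
F(K, x) = 2 - (3 + x)**2 (F(K, x) = 2 - (3 + x)*(x + 3) = 2 - (3 + x)*(3 + x) = 2 - (3 + x)**2)
(((F(-4, 11) - 23) + 179) + 10)/(-326) = ((((-7 - 1*11**2 - 6*11) - 23) + 179) + 10)/(-326) = ((((-7 - 1*121 - 66) - 23) + 179) + 10)*(-1/326) = ((((-7 - 121 - 66) - 23) + 179) + 10)*(-1/326) = (((-194 - 23) + 179) + 10)*(-1/326) = ((-217 + 179) + 10)*(-1/326) = (-38 + 10)*(-1/326) = -28*(-1/326) = 14/163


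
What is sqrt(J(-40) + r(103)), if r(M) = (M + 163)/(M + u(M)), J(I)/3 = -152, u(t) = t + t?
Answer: I*sqrt(43457142)/309 ≈ 21.334*I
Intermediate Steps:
u(t) = 2*t
J(I) = -456 (J(I) = 3*(-152) = -456)
r(M) = (163 + M)/(3*M) (r(M) = (M + 163)/(M + 2*M) = (163 + M)/((3*M)) = (163 + M)*(1/(3*M)) = (163 + M)/(3*M))
sqrt(J(-40) + r(103)) = sqrt(-456 + (1/3)*(163 + 103)/103) = sqrt(-456 + (1/3)*(1/103)*266) = sqrt(-456 + 266/309) = sqrt(-140638/309) = I*sqrt(43457142)/309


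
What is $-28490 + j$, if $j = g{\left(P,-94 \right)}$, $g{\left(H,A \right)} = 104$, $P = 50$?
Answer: $-28386$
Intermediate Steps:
$j = 104$
$-28490 + j = -28490 + 104 = -28386$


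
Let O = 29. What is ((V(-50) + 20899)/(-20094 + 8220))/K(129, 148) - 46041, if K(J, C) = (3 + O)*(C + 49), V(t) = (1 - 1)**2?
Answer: -3446339038435/74853696 ≈ -46041.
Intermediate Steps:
V(t) = 0 (V(t) = 0**2 = 0)
K(J, C) = 1568 + 32*C (K(J, C) = (3 + 29)*(C + 49) = 32*(49 + C) = 1568 + 32*C)
((V(-50) + 20899)/(-20094 + 8220))/K(129, 148) - 46041 = ((0 + 20899)/(-20094 + 8220))/(1568 + 32*148) - 46041 = (20899/(-11874))/(1568 + 4736) - 46041 = (20899*(-1/11874))/6304 - 46041 = -20899/11874*1/6304 - 46041 = -20899/74853696 - 46041 = -3446339038435/74853696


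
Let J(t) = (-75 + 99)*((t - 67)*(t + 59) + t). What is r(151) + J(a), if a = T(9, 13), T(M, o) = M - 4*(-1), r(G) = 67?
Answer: -92933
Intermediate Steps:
T(M, o) = 4 + M (T(M, o) = M + 4 = 4 + M)
a = 13 (a = 4 + 9 = 13)
J(t) = 24*t + 24*(-67 + t)*(59 + t) (J(t) = 24*((-67 + t)*(59 + t) + t) = 24*(t + (-67 + t)*(59 + t)) = 24*t + 24*(-67 + t)*(59 + t))
r(151) + J(a) = 67 + (-94872 - 168*13 + 24*13**2) = 67 + (-94872 - 2184 + 24*169) = 67 + (-94872 - 2184 + 4056) = 67 - 93000 = -92933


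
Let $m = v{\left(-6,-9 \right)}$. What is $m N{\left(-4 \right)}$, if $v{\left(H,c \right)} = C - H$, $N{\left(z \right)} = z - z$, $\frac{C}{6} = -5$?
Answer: $0$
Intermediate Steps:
$C = -30$ ($C = 6 \left(-5\right) = -30$)
$N{\left(z \right)} = 0$
$v{\left(H,c \right)} = -30 - H$
$m = -24$ ($m = -30 - -6 = -30 + 6 = -24$)
$m N{\left(-4 \right)} = \left(-24\right) 0 = 0$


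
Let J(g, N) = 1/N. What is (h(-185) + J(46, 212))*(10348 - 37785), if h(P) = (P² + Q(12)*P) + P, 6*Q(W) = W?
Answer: -195846430917/212 ≈ -9.2380e+8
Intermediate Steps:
Q(W) = W/6
h(P) = P² + 3*P (h(P) = (P² + ((⅙)*12)*P) + P = (P² + 2*P) + P = P² + 3*P)
(h(-185) + J(46, 212))*(10348 - 37785) = (-185*(3 - 185) + 1/212)*(10348 - 37785) = (-185*(-182) + 1/212)*(-27437) = (33670 + 1/212)*(-27437) = (7138041/212)*(-27437) = -195846430917/212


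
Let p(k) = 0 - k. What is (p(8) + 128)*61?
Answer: 7320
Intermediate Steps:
p(k) = -k
(p(8) + 128)*61 = (-1*8 + 128)*61 = (-8 + 128)*61 = 120*61 = 7320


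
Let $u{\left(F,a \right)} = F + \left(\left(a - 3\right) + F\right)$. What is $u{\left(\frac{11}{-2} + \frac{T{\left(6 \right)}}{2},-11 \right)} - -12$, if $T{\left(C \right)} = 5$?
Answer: $-8$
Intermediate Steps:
$u{\left(F,a \right)} = -3 + a + 2 F$ ($u{\left(F,a \right)} = F + \left(\left(-3 + a\right) + F\right) = F + \left(-3 + F + a\right) = -3 + a + 2 F$)
$u{\left(\frac{11}{-2} + \frac{T{\left(6 \right)}}{2},-11 \right)} - -12 = \left(-3 - 11 + 2 \left(\frac{11}{-2} + \frac{5}{2}\right)\right) - -12 = \left(-3 - 11 + 2 \left(11 \left(- \frac{1}{2}\right) + 5 \cdot \frac{1}{2}\right)\right) + 12 = \left(-3 - 11 + 2 \left(- \frac{11}{2} + \frac{5}{2}\right)\right) + 12 = \left(-3 - 11 + 2 \left(-3\right)\right) + 12 = \left(-3 - 11 - 6\right) + 12 = -20 + 12 = -8$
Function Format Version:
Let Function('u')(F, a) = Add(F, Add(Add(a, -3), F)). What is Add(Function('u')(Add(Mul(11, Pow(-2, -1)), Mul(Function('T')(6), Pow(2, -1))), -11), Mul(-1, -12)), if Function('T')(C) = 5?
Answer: -8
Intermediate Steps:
Function('u')(F, a) = Add(-3, a, Mul(2, F)) (Function('u')(F, a) = Add(F, Add(Add(-3, a), F)) = Add(F, Add(-3, F, a)) = Add(-3, a, Mul(2, F)))
Add(Function('u')(Add(Mul(11, Pow(-2, -1)), Mul(Function('T')(6), Pow(2, -1))), -11), Mul(-1, -12)) = Add(Add(-3, -11, Mul(2, Add(Mul(11, Pow(-2, -1)), Mul(5, Pow(2, -1))))), Mul(-1, -12)) = Add(Add(-3, -11, Mul(2, Add(Mul(11, Rational(-1, 2)), Mul(5, Rational(1, 2))))), 12) = Add(Add(-3, -11, Mul(2, Add(Rational(-11, 2), Rational(5, 2)))), 12) = Add(Add(-3, -11, Mul(2, -3)), 12) = Add(Add(-3, -11, -6), 12) = Add(-20, 12) = -8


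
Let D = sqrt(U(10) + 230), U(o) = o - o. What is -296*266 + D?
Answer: -78736 + sqrt(230) ≈ -78721.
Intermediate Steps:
U(o) = 0
D = sqrt(230) (D = sqrt(0 + 230) = sqrt(230) ≈ 15.166)
-296*266 + D = -296*266 + sqrt(230) = -78736 + sqrt(230)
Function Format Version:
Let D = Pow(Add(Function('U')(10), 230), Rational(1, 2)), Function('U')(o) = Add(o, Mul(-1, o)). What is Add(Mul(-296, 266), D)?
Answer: Add(-78736, Pow(230, Rational(1, 2))) ≈ -78721.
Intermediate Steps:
Function('U')(o) = 0
D = Pow(230, Rational(1, 2)) (D = Pow(Add(0, 230), Rational(1, 2)) = Pow(230, Rational(1, 2)) ≈ 15.166)
Add(Mul(-296, 266), D) = Add(Mul(-296, 266), Pow(230, Rational(1, 2))) = Add(-78736, Pow(230, Rational(1, 2)))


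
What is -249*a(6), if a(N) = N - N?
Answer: 0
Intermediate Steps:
a(N) = 0
-249*a(6) = -249*0 = 0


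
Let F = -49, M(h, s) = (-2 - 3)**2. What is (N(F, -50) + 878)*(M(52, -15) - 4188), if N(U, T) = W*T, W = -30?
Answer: -9899614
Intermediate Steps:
M(h, s) = 25 (M(h, s) = (-5)**2 = 25)
N(U, T) = -30*T
(N(F, -50) + 878)*(M(52, -15) - 4188) = (-30*(-50) + 878)*(25 - 4188) = (1500 + 878)*(-4163) = 2378*(-4163) = -9899614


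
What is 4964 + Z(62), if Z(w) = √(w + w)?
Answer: 4964 + 2*√31 ≈ 4975.1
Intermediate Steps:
Z(w) = √2*√w (Z(w) = √(2*w) = √2*√w)
4964 + Z(62) = 4964 + √2*√62 = 4964 + 2*√31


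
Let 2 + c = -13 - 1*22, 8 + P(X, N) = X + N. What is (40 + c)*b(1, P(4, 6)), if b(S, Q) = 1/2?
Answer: 3/2 ≈ 1.5000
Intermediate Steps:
P(X, N) = -8 + N + X (P(X, N) = -8 + (X + N) = -8 + (N + X) = -8 + N + X)
b(S, Q) = ½ (b(S, Q) = 1*(½) = ½)
c = -37 (c = -2 + (-13 - 1*22) = -2 + (-13 - 22) = -2 - 35 = -37)
(40 + c)*b(1, P(4, 6)) = (40 - 37)*(½) = 3*(½) = 3/2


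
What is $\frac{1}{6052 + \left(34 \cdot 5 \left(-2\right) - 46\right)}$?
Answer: $\frac{1}{5666} \approx 0.00017649$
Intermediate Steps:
$\frac{1}{6052 + \left(34 \cdot 5 \left(-2\right) - 46\right)} = \frac{1}{6052 + \left(34 \left(-10\right) - 46\right)} = \frac{1}{6052 - 386} = \frac{1}{5666}$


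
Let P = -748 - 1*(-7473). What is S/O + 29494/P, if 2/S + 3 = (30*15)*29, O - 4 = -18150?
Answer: 3491364955189/796074773475 ≈ 4.3857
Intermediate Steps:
O = -18146 (O = 4 - 18150 = -18146)
P = 6725 (P = -748 + 7473 = 6725)
S = 2/13047 (S = 2/(-3 + (30*15)*29) = 2/(-3 + 450*29) = 2/(-3 + 13050) = 2/13047 ≈ 0.00015329)
S/O + 29494/P = (2/13047)/(-18146) + 29494/6725 = (2/13047)*(-1/18146) + 29494*(1/6725) = -1/118375431 + 29494/6725 = 3491364955189/796074773475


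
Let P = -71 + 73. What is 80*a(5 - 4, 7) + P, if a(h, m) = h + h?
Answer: 162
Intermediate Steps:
a(h, m) = 2*h
P = 2
80*a(5 - 4, 7) + P = 80*(2*(5 - 4)) + 2 = 80*(2*1) + 2 = 80*2 + 2 = 160 + 2 = 162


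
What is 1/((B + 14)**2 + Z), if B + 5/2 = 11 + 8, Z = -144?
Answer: 4/3145 ≈ 0.0012719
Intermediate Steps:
B = 33/2 (B = -5/2 + (11 + 8) = -5/2 + 19 = 33/2 ≈ 16.500)
1/((B + 14)**2 + Z) = 1/((33/2 + 14)**2 - 144) = 1/((61/2)**2 - 144) = 1/(3721/4 - 144) = 1/(3145/4) = 4/3145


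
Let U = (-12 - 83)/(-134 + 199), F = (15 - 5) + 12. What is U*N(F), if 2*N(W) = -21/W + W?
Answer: -8797/572 ≈ -15.379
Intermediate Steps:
F = 22 (F = 10 + 12 = 22)
U = -19/13 (U = -95/65 = -95*1/65 = -19/13 ≈ -1.4615)
N(W) = W/2 - 21/(2*W) (N(W) = (-21/W + W)/2 = (W - 21/W)/2 = W/2 - 21/(2*W))
U*N(F) = -19*(-21 + 22²)/(26*22) = -19*(-21 + 484)/(26*22) = -19*463/(26*22) = -19/13*463/44 = -8797/572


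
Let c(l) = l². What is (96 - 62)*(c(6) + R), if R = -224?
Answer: -6392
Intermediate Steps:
(96 - 62)*(c(6) + R) = (96 - 62)*(6² - 224) = 34*(36 - 224) = 34*(-188) = -6392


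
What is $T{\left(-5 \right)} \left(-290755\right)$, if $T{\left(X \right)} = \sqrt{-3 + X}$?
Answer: $- 581510 i \sqrt{2} \approx - 8.2238 \cdot 10^{5} i$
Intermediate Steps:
$T{\left(-5 \right)} \left(-290755\right) = \sqrt{-3 - 5} \left(-290755\right) = \sqrt{-8} \left(-290755\right) = 2 i \sqrt{2} \left(-290755\right) = - 581510 i \sqrt{2}$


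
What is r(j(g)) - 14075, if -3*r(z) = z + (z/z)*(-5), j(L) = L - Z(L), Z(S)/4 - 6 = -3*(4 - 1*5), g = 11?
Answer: -14065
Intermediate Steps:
Z(S) = 36 (Z(S) = 24 + 4*(-3*(4 - 1*5)) = 24 + 4*(-3*(4 - 5)) = 24 + 4*(-3*(-1)) = 24 + 4*3 = 24 + 12 = 36)
j(L) = -36 + L (j(L) = L - 1*36 = L - 36 = -36 + L)
r(z) = 5/3 - z/3 (r(z) = -(z + (z/z)*(-5))/3 = -(z + 1*(-5))/3 = -(z - 5)/3 = -(-5 + z)/3 = 5/3 - z/3)
r(j(g)) - 14075 = (5/3 - (-36 + 11)/3) - 14075 = (5/3 - 1/3*(-25)) - 14075 = (5/3 + 25/3) - 14075 = 10 - 14075 = -14065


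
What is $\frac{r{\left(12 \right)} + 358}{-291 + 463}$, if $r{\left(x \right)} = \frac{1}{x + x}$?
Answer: $\frac{8593}{4128} \approx 2.0816$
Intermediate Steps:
$r{\left(x \right)} = \frac{1}{2 x}$
$\frac{r{\left(12 \right)} + 358}{-291 + 463} = \frac{\frac{1}{2 \cdot 12} + 358}{-291 + 463} = \frac{\frac{1}{2} \cdot \frac{1}{12} + 358}{172} = \left(\frac{1}{24} + 358\right) \frac{1}{172} = \frac{8593}{24} \cdot \frac{1}{172} = \frac{8593}{4128}$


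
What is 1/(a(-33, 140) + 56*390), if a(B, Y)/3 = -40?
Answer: 1/21720 ≈ 4.6041e-5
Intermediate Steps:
a(B, Y) = -120 (a(B, Y) = 3*(-40) = -120)
1/(a(-33, 140) + 56*390) = 1/(-120 + 56*390) = 1/(-120 + 21840) = 1/21720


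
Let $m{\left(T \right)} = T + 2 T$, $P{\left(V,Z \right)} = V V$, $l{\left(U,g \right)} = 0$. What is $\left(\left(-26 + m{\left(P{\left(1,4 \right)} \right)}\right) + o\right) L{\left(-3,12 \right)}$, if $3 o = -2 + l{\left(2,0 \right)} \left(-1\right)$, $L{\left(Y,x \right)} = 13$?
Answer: $- \frac{923}{3} \approx -307.67$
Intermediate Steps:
$P{\left(V,Z \right)} = V^{2}$
$o = - \frac{2}{3}$ ($o = \frac{-2 + 0 \left(-1\right)}{3} = \frac{-2 + 0}{3} = \frac{1}{3} \left(-2\right) = - \frac{2}{3} \approx -0.66667$)
$m{\left(T \right)} = 3 T$
$\left(\left(-26 + m{\left(P{\left(1,4 \right)} \right)}\right) + o\right) L{\left(-3,12 \right)} = \left(\left(-26 + 3 \cdot 1^{2}\right) - \frac{2}{3}\right) 13 = \left(\left(-26 + 3 \cdot 1\right) - \frac{2}{3}\right) 13 = \left(\left(-26 + 3\right) - \frac{2}{3}\right) 13 = \left(-23 - \frac{2}{3}\right) 13 = \left(- \frac{71}{3}\right) 13 = - \frac{923}{3}$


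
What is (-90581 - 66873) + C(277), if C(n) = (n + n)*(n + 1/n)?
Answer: -3994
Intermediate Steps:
C(n) = 2*n*(n + 1/n) (C(n) = (2*n)*(n + 1/n) = 2*n*(n + 1/n))
(-90581 - 66873) + C(277) = (-90581 - 66873) + (2 + 2*277**2) = -157454 + (2 + 2*76729) = -157454 + (2 + 153458) = -157454 + 153460 = -3994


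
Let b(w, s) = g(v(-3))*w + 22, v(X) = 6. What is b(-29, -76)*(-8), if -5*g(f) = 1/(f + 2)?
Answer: -909/5 ≈ -181.80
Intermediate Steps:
g(f) = -1/(5*(2 + f)) (g(f) = -1/(5*(f + 2)) = -1/(5*(2 + f)))
b(w, s) = 22 - w/40 (b(w, s) = (-1/(10 + 5*6))*w + 22 = (-1/(10 + 30))*w + 22 = (-1/40)*w + 22 = (-1*1/40)*w + 22 = -w/40 + 22 = 22 - w/40)
b(-29, -76)*(-8) = (22 - 1/40*(-29))*(-8) = (22 + 29/40)*(-8) = (909/40)*(-8) = -909/5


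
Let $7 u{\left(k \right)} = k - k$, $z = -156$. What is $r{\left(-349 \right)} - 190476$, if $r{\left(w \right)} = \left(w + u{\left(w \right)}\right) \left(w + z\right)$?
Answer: $-14231$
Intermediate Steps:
$u{\left(k \right)} = 0$ ($u{\left(k \right)} = \frac{k - k}{7} = \frac{1}{7} \cdot 0 = 0$)
$r{\left(w \right)} = w \left(-156 + w\right)$ ($r{\left(w \right)} = \left(w + 0\right) \left(w - 156\right) = w \left(-156 + w\right)$)
$r{\left(-349 \right)} - 190476 = - 349 \left(-156 - 349\right) - 190476 = \left(-349\right) \left(-505\right) - 190476 = 176245 - 190476 = -14231$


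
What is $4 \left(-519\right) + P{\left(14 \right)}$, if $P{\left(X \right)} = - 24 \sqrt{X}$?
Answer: $-2076 - 24 \sqrt{14} \approx -2165.8$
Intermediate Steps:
$4 \left(-519\right) + P{\left(14 \right)} = 4 \left(-519\right) - 24 \sqrt{14} = -2076 - 24 \sqrt{14}$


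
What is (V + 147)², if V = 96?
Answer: 59049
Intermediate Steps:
(V + 147)² = (96 + 147)² = 243² = 59049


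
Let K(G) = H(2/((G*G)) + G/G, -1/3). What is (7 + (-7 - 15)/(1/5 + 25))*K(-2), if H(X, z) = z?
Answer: -386/189 ≈ -2.0423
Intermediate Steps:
K(G) = -⅓ (K(G) = -1/3 = -1*⅓ = -⅓)
(7 + (-7 - 15)/(1/5 + 25))*K(-2) = (7 + (-7 - 15)/(1/5 + 25))*(-⅓) = (7 - 22/(⅕ + 25))*(-⅓) = (7 - 22/126/5)*(-⅓) = (7 - 22*5/126)*(-⅓) = (7 - 55/63)*(-⅓) = (386/63)*(-⅓) = -386/189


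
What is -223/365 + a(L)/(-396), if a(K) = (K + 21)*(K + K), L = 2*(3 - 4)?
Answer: -15142/36135 ≈ -0.41904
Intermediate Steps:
L = -2 (L = 2*(-1) = -2)
a(K) = 2*K*(21 + K) (a(K) = (21 + K)*(2*K) = 2*K*(21 + K))
-223/365 + a(L)/(-396) = -223/365 + (2*(-2)*(21 - 2))/(-396) = -223*1/365 + (2*(-2)*19)*(-1/396) = -223/365 - 76*(-1/396) = -223/365 + 19/99 = -15142/36135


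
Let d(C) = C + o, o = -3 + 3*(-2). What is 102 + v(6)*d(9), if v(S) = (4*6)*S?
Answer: 102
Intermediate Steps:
o = -9 (o = -3 - 6 = -9)
v(S) = 24*S
d(C) = -9 + C (d(C) = C - 9 = -9 + C)
102 + v(6)*d(9) = 102 + (24*6)*(-9 + 9) = 102 + 144*0 = 102 + 0 = 102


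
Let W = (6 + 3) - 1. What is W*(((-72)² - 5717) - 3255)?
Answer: -30304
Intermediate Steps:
W = 8 (W = 9 - 1 = 8)
W*(((-72)² - 5717) - 3255) = 8*(((-72)² - 5717) - 3255) = 8*((5184 - 5717) - 3255) = 8*(-533 - 3255) = 8*(-3788) = -30304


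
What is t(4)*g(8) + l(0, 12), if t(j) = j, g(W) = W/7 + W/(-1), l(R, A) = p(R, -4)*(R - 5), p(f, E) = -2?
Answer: -122/7 ≈ -17.429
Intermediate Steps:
l(R, A) = 10 - 2*R (l(R, A) = -2*(R - 5) = -2*(-5 + R) = 10 - 2*R)
g(W) = -6*W/7 (g(W) = W*(⅐) + W*(-1) = W/7 - W = -6*W/7)
t(4)*g(8) + l(0, 12) = 4*(-6/7*8) + (10 - 2*0) = 4*(-48/7) + (10 + 0) = -192/7 + 10 = -122/7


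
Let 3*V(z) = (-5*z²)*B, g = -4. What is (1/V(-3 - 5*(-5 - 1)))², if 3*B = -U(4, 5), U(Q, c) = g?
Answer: 1/2624400 ≈ 3.8104e-7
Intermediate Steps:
U(Q, c) = -4
B = 4/3 (B = (-1*(-4))/3 = (⅓)*4 = 4/3 ≈ 1.3333)
V(z) = -20*z²/9 (V(z) = (-5*z²*(4/3))/3 = (-20*z²/3)/3 = -20*z²/9)
(1/V(-3 - 5*(-5 - 1)))² = (1/(-20*(-3 - 5*(-5 - 1))²/9))² = (1/(-20*(-3 - 5*(-6))²/9))² = (1/(-20*(-3 + 30)²/9))² = (1/(-20/9*27²))² = (1/(-20/9*729))² = (1/(-1620))² = (-1/1620)² = 1/2624400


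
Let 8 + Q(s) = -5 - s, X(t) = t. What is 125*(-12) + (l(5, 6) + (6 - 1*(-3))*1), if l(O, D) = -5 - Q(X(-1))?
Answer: -1484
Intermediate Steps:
Q(s) = -13 - s (Q(s) = -8 + (-5 - s) = -13 - s)
l(O, D) = 7 (l(O, D) = -5 - (-13 - 1*(-1)) = -5 - (-13 + 1) = -5 - 1*(-12) = -5 + 12 = 7)
125*(-12) + (l(5, 6) + (6 - 1*(-3))*1) = 125*(-12) + (7 + (6 - 1*(-3))*1) = -1500 + (7 + (6 + 3)*1) = -1500 + (7 + 9*1) = -1500 + (7 + 9) = -1500 + 16 = -1484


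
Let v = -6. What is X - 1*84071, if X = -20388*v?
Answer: 38257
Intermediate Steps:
X = 122328 (X = -20388*(-6) = 122328)
X - 1*84071 = 122328 - 1*84071 = 122328 - 84071 = 38257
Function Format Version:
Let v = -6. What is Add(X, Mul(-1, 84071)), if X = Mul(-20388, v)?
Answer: 38257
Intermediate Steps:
X = 122328 (X = Mul(-20388, -6) = 122328)
Add(X, Mul(-1, 84071)) = Add(122328, Mul(-1, 84071)) = Add(122328, -84071) = 38257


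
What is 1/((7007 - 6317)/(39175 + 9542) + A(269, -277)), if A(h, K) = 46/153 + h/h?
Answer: 828189/1088917 ≈ 0.76056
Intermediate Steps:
A(h, K) = 199/153 (A(h, K) = 46*(1/153) + 1 = 46/153 + 1 = 199/153)
1/((7007 - 6317)/(39175 + 9542) + A(269, -277)) = 1/((7007 - 6317)/(39175 + 9542) + 199/153) = 1/(690/48717 + 199/153) = 1/(690*(1/48717) + 199/153) = 1/(230/16239 + 199/153) = 1/(1088917/828189) = 828189/1088917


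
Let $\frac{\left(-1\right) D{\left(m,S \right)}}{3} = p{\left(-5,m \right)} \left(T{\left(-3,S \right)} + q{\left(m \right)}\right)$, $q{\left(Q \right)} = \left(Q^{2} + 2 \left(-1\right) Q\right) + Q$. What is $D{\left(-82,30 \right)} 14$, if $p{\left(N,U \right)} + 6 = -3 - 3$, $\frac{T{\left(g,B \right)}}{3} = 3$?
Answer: $3434760$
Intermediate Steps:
$T{\left(g,B \right)} = 9$ ($T{\left(g,B \right)} = 3 \cdot 3 = 9$)
$p{\left(N,U \right)} = -12$ ($p{\left(N,U \right)} = -6 - 6 = -12$)
$q{\left(Q \right)} = Q^{2} - Q$ ($q{\left(Q \right)} = \left(Q^{2} - 2 Q\right) + Q = Q^{2} - Q$)
$D{\left(m,S \right)} = 324 + 36 m \left(-1 + m\right)$ ($D{\left(m,S \right)} = - 3 \left(- 12 \left(9 + m \left(-1 + m\right)\right)\right) = - 3 \left(-108 - 12 m \left(-1 + m\right)\right) = 324 + 36 m \left(-1 + m\right)$)
$D{\left(-82,30 \right)} 14 = \left(324 + 36 \left(-82\right) \left(-1 - 82\right)\right) 14 = \left(324 + 36 \left(-82\right) \left(-83\right)\right) 14 = \left(324 + 245016\right) 14 = 245340 \cdot 14 = 3434760$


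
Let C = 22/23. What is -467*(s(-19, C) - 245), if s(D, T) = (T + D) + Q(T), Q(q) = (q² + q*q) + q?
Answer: 64294692/529 ≈ 1.2154e+5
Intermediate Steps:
C = 22/23 (C = 22*(1/23) = 22/23 ≈ 0.95652)
Q(q) = q + 2*q² (Q(q) = (q² + q²) + q = 2*q² + q = q + 2*q²)
s(D, T) = D + T + T*(1 + 2*T) (s(D, T) = (T + D) + T*(1 + 2*T) = (D + T) + T*(1 + 2*T) = D + T + T*(1 + 2*T))
-467*(s(-19, C) - 245) = -467*((-19 + 22/23 + 22*(1 + 2*(22/23))/23) - 245) = -467*((-19 + 22/23 + 22*(1 + 44/23)/23) - 245) = -467*((-19 + 22/23 + (22/23)*(67/23)) - 245) = -467*((-19 + 22/23 + 1474/529) - 245) = -467*(-8071/529 - 245) = -467*(-137676/529) = 64294692/529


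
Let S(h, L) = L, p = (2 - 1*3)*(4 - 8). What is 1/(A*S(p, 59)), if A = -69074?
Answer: -1/4075366 ≈ -2.4538e-7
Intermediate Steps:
p = 4 (p = (2 - 3)*(-4) = -1*(-4) = 4)
1/(A*S(p, 59)) = 1/(-69074*59) = -1/69074*1/59 = -1/4075366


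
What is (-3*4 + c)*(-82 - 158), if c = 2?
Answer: 2400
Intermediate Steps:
(-3*4 + c)*(-82 - 158) = (-3*4 + 2)*(-82 - 158) = (-12 + 2)*(-240) = -10*(-240) = 2400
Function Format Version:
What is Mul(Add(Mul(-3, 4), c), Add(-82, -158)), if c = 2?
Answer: 2400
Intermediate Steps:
Mul(Add(Mul(-3, 4), c), Add(-82, -158)) = Mul(Add(Mul(-3, 4), 2), Add(-82, -158)) = Mul(Add(-12, 2), -240) = Mul(-10, -240) = 2400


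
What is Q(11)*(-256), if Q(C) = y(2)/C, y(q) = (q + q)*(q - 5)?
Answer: 3072/11 ≈ 279.27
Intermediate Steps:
y(q) = 2*q*(-5 + q) (y(q) = (2*q)*(-5 + q) = 2*q*(-5 + q))
Q(C) = -12/C (Q(C) = (2*2*(-5 + 2))/C = (2*2*(-3))/C = -12/C)
Q(11)*(-256) = -12/11*(-256) = 3072/11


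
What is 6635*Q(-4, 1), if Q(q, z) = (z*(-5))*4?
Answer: -132700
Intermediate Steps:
Q(q, z) = -20*z (Q(q, z) = -5*z*4 = -20*z)
6635*Q(-4, 1) = 6635*(-20*1) = 6635*(-20) = -132700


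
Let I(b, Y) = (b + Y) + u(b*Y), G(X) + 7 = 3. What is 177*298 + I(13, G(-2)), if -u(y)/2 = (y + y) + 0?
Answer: 52963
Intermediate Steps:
u(y) = -4*y (u(y) = -2*((y + y) + 0) = -2*(2*y + 0) = -4*y)
G(X) = -4 (G(X) = -7 + 3 = -4)
I(b, Y) = Y + b - 4*Y*b (I(b, Y) = (b + Y) - 4*b*Y = (Y + b) - 4*Y*b = Y + b - 4*Y*b)
177*298 + I(13, G(-2)) = 177*298 + (-4 + 13 - 4*(-4)*13) = 52746 + (-4 + 13 + 208) = 52746 + 217 = 52963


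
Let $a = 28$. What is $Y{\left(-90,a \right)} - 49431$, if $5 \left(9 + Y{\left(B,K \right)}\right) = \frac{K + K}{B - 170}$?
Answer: $- \frac{16068014}{325} \approx -49440.0$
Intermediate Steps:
$Y{\left(B,K \right)} = -9 + \frac{2 K}{5 \left(-170 + B\right)}$ ($Y{\left(B,K \right)} = -9 + \frac{\left(K + K\right) \frac{1}{B - 170}}{5} = -9 + \frac{2 K \frac{1}{-170 + B}}{5} = -9 + \frac{2 K}{5 \left(-170 + B\right)}$)
$Y{\left(-90,a \right)} - 49431 = \frac{7650 - -4050 + 2 \cdot 28}{5 \left(-170 - 90\right)} - 49431 = \frac{7650 + 4050 + 56}{5 \left(-260\right)} - 49431 = \frac{1}{5} \left(- \frac{1}{260}\right) 11756 - 49431 = - \frac{2939}{325} - 49431 = - \frac{16068014}{325}$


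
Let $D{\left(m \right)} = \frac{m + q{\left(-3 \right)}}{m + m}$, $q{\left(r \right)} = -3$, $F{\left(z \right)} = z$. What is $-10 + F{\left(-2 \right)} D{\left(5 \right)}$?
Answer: $- \frac{52}{5} \approx -10.4$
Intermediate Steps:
$D{\left(m \right)} = \frac{-3 + m}{2 m}$ ($D{\left(m \right)} = \frac{m - 3}{m + m} = \frac{-3 + m}{2 m}$)
$-10 + F{\left(-2 \right)} D{\left(5 \right)} = -10 - 2 \frac{-3 + 5}{2 \cdot 5} = -10 - 2 \cdot \frac{1}{2} \cdot \frac{1}{5} \cdot 2 = -10 - \frac{2}{5} = - \frac{52}{5}$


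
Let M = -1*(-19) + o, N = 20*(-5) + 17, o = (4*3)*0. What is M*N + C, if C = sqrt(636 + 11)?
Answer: -1577 + sqrt(647) ≈ -1551.6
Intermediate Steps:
o = 0 (o = 12*0 = 0)
C = sqrt(647) ≈ 25.436
N = -83 (N = -100 + 17 = -83)
M = 19 (M = -1*(-19) + 0 = 19 + 0 = 19)
M*N + C = 19*(-83) + sqrt(647) = -1577 + sqrt(647)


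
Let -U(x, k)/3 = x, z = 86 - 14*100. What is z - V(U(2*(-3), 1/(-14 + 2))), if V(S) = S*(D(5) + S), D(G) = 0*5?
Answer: -1638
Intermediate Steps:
D(G) = 0
z = -1314 (z = 86 - 1400 = -1314)
U(x, k) = -3*x
V(S) = S² (V(S) = S*(0 + S) = S*S = S²)
z - V(U(2*(-3), 1/(-14 + 2))) = -1314 - (-6*(-3))² = -1314 - (-3*(-6))² = -1314 - 1*18² = -1314 - 1*324 = -1314 - 324 = -1638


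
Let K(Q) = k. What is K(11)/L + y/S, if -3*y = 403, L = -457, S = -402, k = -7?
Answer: 192613/551142 ≈ 0.34948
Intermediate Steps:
K(Q) = -7
y = -403/3 (y = -⅓*403 = -403/3 ≈ -134.33)
K(11)/L + y/S = -7/(-457) - 403/3/(-402) = -7*(-1/457) - 403/3*(-1/402) = 7/457 + 403/1206 = 192613/551142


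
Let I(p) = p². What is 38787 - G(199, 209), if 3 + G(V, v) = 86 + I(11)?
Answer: 38583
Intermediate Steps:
G(V, v) = 204 (G(V, v) = -3 + (86 + 11²) = -3 + (86 + 121) = -3 + 207 = 204)
38787 - G(199, 209) = 38787 - 1*204 = 38787 - 204 = 38583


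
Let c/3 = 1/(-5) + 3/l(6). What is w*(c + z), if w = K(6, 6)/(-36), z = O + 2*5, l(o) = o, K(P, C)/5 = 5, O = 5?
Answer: -265/24 ≈ -11.042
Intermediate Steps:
K(P, C) = 25 (K(P, C) = 5*5 = 25)
z = 15 (z = 5 + 2*5 = 5 + 10 = 15)
c = 9/10 (c = 3*(1/(-5) + 3/6) = 3*(1*(-⅕) + 3*(⅙)) = 3*(-⅕ + ½) = 3*(3/10) = 9/10 ≈ 0.90000)
w = -25/36 (w = 25/(-36) = 25*(-1/36) = -25/36 ≈ -0.69444)
w*(c + z) = -25*(9/10 + 15)/36 = -25/36*159/10 = -265/24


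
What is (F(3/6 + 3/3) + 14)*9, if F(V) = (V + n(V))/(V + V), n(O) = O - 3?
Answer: 126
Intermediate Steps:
n(O) = -3 + O
F(V) = (-3 + 2*V)/(2*V) (F(V) = (V + (-3 + V))/(V + V) = (-3 + 2*V)/((2*V)) = (-3 + 2*V)*(1/(2*V)) = (-3 + 2*V)/(2*V))
(F(3/6 + 3/3) + 14)*9 = ((-3/2 + (3/6 + 3/3))/(3/6 + 3/3) + 14)*9 = ((-3/2 + (3*(⅙) + 3*(⅓)))/(3*(⅙) + 3*(⅓)) + 14)*9 = ((-3/2 + (½ + 1))/(½ + 1) + 14)*9 = ((-3/2 + 3/2)/(3/2) + 14)*9 = ((⅔)*0 + 14)*9 = (0 + 14)*9 = 14*9 = 126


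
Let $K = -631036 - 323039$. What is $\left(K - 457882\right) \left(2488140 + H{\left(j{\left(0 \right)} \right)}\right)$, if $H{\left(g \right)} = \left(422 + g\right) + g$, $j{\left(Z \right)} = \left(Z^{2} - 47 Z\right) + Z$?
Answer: $-3513742535834$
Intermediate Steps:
$K = -954075$ ($K = -631036 - 323039 = -954075$)
$j{\left(Z \right)} = Z^{2} - 46 Z$
$H{\left(g \right)} = 422 + 2 g$
$\left(K - 457882\right) \left(2488140 + H{\left(j{\left(0 \right)} \right)}\right) = \left(-954075 - 457882\right) \left(2488140 + \left(422 + 2 \cdot 0 \left(-46 + 0\right)\right)\right) = - 1411957 \left(2488140 + \left(422 + 2 \cdot 0 \left(-46\right)\right)\right) = - 1411957 \left(2488140 + \left(422 + 2 \cdot 0\right)\right) = - 1411957 \left(2488140 + \left(422 + 0\right)\right) = - 1411957 \left(2488140 + 422\right) = \left(-1411957\right) 2488562 = -3513742535834$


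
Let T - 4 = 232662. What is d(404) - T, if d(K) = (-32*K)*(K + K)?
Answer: -10678490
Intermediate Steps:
T = 232666 (T = 4 + 232662 = 232666)
d(K) = -64*K² (d(K) = (-32*K)*(2*K) = -64*K²)
d(404) - T = -64*404² - 1*232666 = -64*163216 - 232666 = -10445824 - 232666 = -10678490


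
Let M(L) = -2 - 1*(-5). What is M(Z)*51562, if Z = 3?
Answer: 154686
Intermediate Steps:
M(L) = 3 (M(L) = -2 + 5 = 3)
M(Z)*51562 = 3*51562 = 154686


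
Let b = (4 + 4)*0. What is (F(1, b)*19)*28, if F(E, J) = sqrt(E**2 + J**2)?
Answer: 532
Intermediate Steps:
b = 0 (b = 8*0 = 0)
(F(1, b)*19)*28 = (sqrt(1**2 + 0**2)*19)*28 = (sqrt(1 + 0)*19)*28 = (sqrt(1)*19)*28 = (1*19)*28 = 19*28 = 532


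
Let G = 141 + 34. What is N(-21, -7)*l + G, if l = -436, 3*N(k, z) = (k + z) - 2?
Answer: 4535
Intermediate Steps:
N(k, z) = -⅔ + k/3 + z/3 (N(k, z) = ((k + z) - 2)/3 = (-2 + k + z)/3 = -⅔ + k/3 + z/3)
G = 175
N(-21, -7)*l + G = (-⅔ + (⅓)*(-21) + (⅓)*(-7))*(-436) + 175 = (-⅔ - 7 - 7/3)*(-436) + 175 = -10*(-436) + 175 = 4360 + 175 = 4535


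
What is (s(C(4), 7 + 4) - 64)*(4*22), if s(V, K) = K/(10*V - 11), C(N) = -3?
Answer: -231880/41 ≈ -5655.6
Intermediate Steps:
s(V, K) = K/(-11 + 10*V)
(s(C(4), 7 + 4) - 64)*(4*22) = ((7 + 4)/(-11 + 10*(-3)) - 64)*(4*22) = (11/(-11 - 30) - 64)*88 = (11/(-41) - 64)*88 = (11*(-1/41) - 64)*88 = (-11/41 - 64)*88 = -2635/41*88 = -231880/41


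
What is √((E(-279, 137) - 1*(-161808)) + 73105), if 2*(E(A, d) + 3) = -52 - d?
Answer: √939262/2 ≈ 484.58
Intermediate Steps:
E(A, d) = -29 - d/2 (E(A, d) = -3 + (-52 - d)/2 = -3 + (-26 - d/2) = -29 - d/2)
√((E(-279, 137) - 1*(-161808)) + 73105) = √(((-29 - ½*137) - 1*(-161808)) + 73105) = √(((-29 - 137/2) + 161808) + 73105) = √((-195/2 + 161808) + 73105) = √(323421/2 + 73105) = √(469631/2) = √939262/2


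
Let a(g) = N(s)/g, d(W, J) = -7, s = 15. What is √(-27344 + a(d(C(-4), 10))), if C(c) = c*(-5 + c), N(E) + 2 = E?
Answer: 3*I*√148883/7 ≈ 165.37*I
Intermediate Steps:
N(E) = -2 + E
a(g) = 13/g (a(g) = (-2 + 15)/g = 13/g)
√(-27344 + a(d(C(-4), 10))) = √(-27344 + 13/(-7)) = √(-27344 + 13*(-⅐)) = √(-27344 - 13/7) = √(-191421/7) = 3*I*√148883/7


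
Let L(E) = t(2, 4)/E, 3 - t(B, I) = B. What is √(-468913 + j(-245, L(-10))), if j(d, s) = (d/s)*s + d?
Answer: I*√469403 ≈ 685.13*I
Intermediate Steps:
t(B, I) = 3 - B
L(E) = 1/E (L(E) = (3 - 1*2)/E = (3 - 2)/E = 1/E)
j(d, s) = 2*d (j(d, s) = (d/s)*s + d = d + d = 2*d)
√(-468913 + j(-245, L(-10))) = √(-468913 + 2*(-245)) = √(-468913 - 490) = √(-469403) = I*√469403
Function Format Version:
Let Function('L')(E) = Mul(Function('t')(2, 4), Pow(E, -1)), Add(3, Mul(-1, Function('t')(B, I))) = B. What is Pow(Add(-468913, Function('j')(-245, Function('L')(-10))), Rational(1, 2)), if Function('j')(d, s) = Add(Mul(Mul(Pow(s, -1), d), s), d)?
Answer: Mul(I, Pow(469403, Rational(1, 2))) ≈ Mul(685.13, I)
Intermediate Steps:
Function('t')(B, I) = Add(3, Mul(-1, B))
Function('L')(E) = Pow(E, -1) (Function('L')(E) = Mul(Add(3, Mul(-1, 2)), Pow(E, -1)) = Mul(Add(3, -2), Pow(E, -1)) = Mul(1, Pow(E, -1)) = Pow(E, -1))
Function('j')(d, s) = Mul(2, d) (Function('j')(d, s) = Add(Mul(Mul(d, Pow(s, -1)), s), d) = Add(d, d) = Mul(2, d))
Pow(Add(-468913, Function('j')(-245, Function('L')(-10))), Rational(1, 2)) = Pow(Add(-468913, Mul(2, -245)), Rational(1, 2)) = Pow(Add(-468913, -490), Rational(1, 2)) = Pow(-469403, Rational(1, 2)) = Mul(I, Pow(469403, Rational(1, 2)))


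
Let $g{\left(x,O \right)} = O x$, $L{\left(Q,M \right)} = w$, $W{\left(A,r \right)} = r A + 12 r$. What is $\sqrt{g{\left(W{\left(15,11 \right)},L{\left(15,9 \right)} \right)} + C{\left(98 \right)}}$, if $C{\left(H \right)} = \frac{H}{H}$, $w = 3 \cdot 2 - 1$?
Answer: $\sqrt{1486} \approx 38.549$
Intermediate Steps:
$w = 5$ ($w = 6 - 1 = 5$)
$W{\left(A,r \right)} = 12 r + A r$ ($W{\left(A,r \right)} = A r + 12 r = 12 r + A r$)
$L{\left(Q,M \right)} = 5$
$C{\left(H \right)} = 1$
$\sqrt{g{\left(W{\left(15,11 \right)},L{\left(15,9 \right)} \right)} + C{\left(98 \right)}} = \sqrt{5 \cdot 11 \left(12 + 15\right) + 1} = \sqrt{5 \cdot 11 \cdot 27 + 1} = \sqrt{5 \cdot 297 + 1} = \sqrt{1485 + 1} = \sqrt{1486}$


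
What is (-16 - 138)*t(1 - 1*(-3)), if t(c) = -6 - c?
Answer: 1540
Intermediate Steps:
(-16 - 138)*t(1 - 1*(-3)) = (-16 - 138)*(-6 - (1 - 1*(-3))) = -154*(-6 - (1 + 3)) = -154*(-6 - 1*4) = -154*(-6 - 4) = -154*(-10) = 1540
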